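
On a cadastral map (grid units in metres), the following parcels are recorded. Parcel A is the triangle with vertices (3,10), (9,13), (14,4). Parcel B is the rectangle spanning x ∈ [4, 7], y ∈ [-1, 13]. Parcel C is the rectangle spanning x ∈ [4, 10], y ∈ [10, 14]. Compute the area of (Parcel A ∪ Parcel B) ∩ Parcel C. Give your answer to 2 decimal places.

16.10

The region (Parcel A ∪ Parcel B) ∩ Parcel C is the polygon with vertices (4,13), (7,13), (7,12), (9,13), (10,11.2), (10,10), (4,10), (4,10.5).
By the shoelace formula its area is 16.10.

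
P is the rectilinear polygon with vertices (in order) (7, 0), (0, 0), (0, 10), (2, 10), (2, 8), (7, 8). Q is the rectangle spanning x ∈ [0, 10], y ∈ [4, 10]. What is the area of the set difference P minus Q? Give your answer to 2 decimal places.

|P| = 60, |P∩Q| = 32.
|P ∖ Q| = |P| − |P∩Q| = 60 − 32 = 28.00.

28.00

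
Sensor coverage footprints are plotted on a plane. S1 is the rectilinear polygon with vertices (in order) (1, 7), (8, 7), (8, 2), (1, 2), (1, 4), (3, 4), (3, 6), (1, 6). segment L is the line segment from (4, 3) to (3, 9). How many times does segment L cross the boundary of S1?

1

The segment meets the boundary at (3.333,7).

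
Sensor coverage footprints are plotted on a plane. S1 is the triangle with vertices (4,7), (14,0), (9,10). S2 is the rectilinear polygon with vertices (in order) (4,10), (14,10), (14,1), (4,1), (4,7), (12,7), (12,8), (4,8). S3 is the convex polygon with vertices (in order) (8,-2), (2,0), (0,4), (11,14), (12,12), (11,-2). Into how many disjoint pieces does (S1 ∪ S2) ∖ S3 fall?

(S1 ∪ S2) ∖ S3 splits into 2 disjoint pieces (area 22.3214, area 3).

2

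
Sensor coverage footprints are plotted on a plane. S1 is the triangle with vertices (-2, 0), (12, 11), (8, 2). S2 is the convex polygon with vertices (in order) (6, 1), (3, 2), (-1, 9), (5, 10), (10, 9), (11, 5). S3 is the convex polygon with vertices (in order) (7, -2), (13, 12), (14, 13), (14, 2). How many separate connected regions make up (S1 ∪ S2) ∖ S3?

(S1 ∪ S2) ∖ S3 is a single connected region.

1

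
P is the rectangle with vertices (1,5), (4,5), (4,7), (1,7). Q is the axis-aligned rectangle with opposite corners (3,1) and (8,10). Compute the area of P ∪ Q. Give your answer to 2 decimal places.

49.00

By inclusion–exclusion:
Individual areas: |P| = 6, |Q| = 45.
|P∩Q|: x∈[3,4], y∈[5,7] → 1·2 = 2.
|P ∪ Q| = 51 − 2 = 49.00.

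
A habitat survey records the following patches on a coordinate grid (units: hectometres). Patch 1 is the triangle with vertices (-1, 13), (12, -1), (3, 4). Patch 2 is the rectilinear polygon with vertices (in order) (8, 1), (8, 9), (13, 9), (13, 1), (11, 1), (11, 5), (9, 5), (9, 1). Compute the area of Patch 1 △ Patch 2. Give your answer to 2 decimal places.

|Patch 1| = 30.5, |Patch 2| = 32, |Patch 1∩Patch 2| = 1.7248.
|Patch 1 △ Patch 2| = |Patch 1| + |Patch 2| − 2·|Patch 1∩Patch 2| = 30.5 + 32 − 3.4496 = 59.05.

59.05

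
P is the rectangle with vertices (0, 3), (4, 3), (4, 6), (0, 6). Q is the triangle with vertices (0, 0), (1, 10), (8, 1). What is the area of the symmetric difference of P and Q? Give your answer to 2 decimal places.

|P| = 12, |Q| = 39.5, |P∩Q| = 10.65.
|P △ Q| = |P| + |Q| − 2·|P∩Q| = 12 + 39.5 − 21.3 = 30.20.

30.20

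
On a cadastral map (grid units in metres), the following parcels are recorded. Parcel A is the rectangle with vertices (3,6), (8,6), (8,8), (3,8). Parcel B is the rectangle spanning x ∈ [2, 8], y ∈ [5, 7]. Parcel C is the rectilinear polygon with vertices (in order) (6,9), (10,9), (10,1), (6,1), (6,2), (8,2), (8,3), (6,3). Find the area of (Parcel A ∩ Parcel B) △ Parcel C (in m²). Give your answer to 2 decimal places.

|Parcel A ∩ Parcel B| = 5.
|(Parcel A ∩ Parcel B) ∩ Parcel C| = 2.
|(Parcel A ∩ Parcel B) △ Parcel C| = 5 + 30 − 4 = 31.00.

31.00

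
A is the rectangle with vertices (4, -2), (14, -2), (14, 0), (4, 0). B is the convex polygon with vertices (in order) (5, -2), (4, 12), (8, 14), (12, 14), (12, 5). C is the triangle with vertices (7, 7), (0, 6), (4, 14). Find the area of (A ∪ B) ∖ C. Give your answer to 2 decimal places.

|A ∪ B| = 110.3571.
|(A ∪ B) ∩ C| = 9.3951.
|(A ∪ B) ∖ C| = 110.3571 − 9.3951 = 100.96.

100.96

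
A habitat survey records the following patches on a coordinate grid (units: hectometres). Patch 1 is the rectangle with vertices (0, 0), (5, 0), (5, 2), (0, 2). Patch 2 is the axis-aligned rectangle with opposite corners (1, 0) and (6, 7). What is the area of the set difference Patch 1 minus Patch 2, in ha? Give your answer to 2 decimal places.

2.00

|Patch 1∩Patch 2|: x∈[1,5], y∈[0,2] → 4·2 = 8.
|Patch 1| = 10.
|Patch 1 ∖ Patch 2| = |Patch 1| − |Patch 1∩Patch 2| = 10 − 8 = 2.00.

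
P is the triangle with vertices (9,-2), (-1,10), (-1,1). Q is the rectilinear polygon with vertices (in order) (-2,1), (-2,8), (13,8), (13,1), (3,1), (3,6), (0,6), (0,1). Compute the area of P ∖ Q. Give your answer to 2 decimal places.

|P| = 45, |P∩Q| = 17.35.
|P ∖ Q| = |P| − |P∩Q| = 45 − 17.35 = 27.65.

27.65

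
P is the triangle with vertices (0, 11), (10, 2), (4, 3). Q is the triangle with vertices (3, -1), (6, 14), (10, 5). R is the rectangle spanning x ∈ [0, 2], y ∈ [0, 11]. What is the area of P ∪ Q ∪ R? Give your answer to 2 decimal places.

By inclusion–exclusion:
Individual areas: |P| = 22, |Q| = 43.5, |R| = 22.
|P∩Q| = 10.4574.
|P∩R| = 2.2.
|Q∩R| = 0.
|P∩Q∩R| = 0.
|P ∪ Q ∪ R| = 87.5 − 12.6574 + 0 = 74.84.

74.84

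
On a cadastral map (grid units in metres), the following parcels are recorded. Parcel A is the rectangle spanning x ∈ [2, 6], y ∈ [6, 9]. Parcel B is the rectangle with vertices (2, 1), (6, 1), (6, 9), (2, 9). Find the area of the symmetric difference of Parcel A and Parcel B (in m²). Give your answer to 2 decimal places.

|Parcel A∩Parcel B|: x∈[2,6], y∈[6,9] → 4·3 = 12.
|Parcel A △ Parcel B| = |Parcel A| + |Parcel B| − 2·|Parcel A∩Parcel B| = 12 + 32 − 24 = 20.00.

20.00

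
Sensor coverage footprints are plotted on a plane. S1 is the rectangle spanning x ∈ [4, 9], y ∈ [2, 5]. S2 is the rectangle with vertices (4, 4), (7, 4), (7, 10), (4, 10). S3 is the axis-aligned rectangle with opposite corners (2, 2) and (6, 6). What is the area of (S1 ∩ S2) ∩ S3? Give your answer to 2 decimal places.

2.00

The region (S1 ∩ S2) ∩ S3 is the polygon with vertices (4,4), (4,5), (6,5), (6,4).
By the shoelace formula its area is 2.00.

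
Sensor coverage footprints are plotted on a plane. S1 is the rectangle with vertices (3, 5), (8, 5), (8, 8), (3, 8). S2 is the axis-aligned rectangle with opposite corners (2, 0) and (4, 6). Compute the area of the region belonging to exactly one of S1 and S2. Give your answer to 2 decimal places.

|S1∩S2|: x∈[3,4], y∈[5,6] → 1·1 = 1.
|S1 △ S2| = |S1| + |S2| − 2·|S1∩S2| = 15 + 12 − 2 = 25.00.

25.00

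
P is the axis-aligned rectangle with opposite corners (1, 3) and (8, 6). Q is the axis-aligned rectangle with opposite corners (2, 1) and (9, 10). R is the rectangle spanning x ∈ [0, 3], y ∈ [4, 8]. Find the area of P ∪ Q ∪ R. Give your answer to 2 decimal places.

72.00

By inclusion–exclusion:
Individual areas: |P| = 21, |Q| = 63, |R| = 12.
|P∩Q|: x∈[2,8], y∈[3,6] → 6·3 = 18.
|P∩R|: x∈[1,3], y∈[4,6] → 2·2 = 4.
|Q∩R|: x∈[2,3], y∈[4,8] → 1·4 = 4.
|P∩Q∩R| = 2.
|P ∪ Q ∪ R| = 96 − 26 + 2 = 72.00.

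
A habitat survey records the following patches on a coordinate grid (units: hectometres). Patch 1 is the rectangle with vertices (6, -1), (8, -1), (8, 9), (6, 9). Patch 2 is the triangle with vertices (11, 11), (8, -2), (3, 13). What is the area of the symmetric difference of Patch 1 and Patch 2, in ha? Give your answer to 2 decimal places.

43.33

|Patch 1| = 20, |Patch 2| = 55, |Patch 1∩Patch 2| = 15.8333.
|Patch 1 △ Patch 2| = |Patch 1| + |Patch 2| − 2·|Patch 1∩Patch 2| = 20 + 55 − 31.6667 = 43.33.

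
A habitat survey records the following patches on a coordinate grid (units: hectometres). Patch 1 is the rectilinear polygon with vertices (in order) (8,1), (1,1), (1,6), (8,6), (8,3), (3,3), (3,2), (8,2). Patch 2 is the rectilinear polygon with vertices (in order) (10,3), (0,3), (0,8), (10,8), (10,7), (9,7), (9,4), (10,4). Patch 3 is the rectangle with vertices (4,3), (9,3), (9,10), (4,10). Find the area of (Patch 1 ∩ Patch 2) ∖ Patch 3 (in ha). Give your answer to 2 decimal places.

|Patch 1 ∩ Patch 2| = 21.
|(Patch 1 ∩ Patch 2) ∩ Patch 3| = 12.
|(Patch 1 ∩ Patch 2) ∖ Patch 3| = 21 − 12 = 9.00.

9.00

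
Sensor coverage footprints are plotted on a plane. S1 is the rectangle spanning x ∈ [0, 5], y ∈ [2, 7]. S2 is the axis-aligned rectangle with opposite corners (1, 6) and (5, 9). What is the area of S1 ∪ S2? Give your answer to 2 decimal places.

By inclusion–exclusion:
Individual areas: |S1| = 25, |S2| = 12.
|S1∩S2|: x∈[1,5], y∈[6,7] → 4·1 = 4.
|S1 ∪ S2| = 37 − 4 = 33.00.

33.00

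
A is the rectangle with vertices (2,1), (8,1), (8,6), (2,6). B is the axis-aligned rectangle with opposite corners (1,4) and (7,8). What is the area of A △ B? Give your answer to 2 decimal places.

|A∩B|: x∈[2,7], y∈[4,6] → 5·2 = 10.
|A △ B| = |A| + |B| − 2·|A∩B| = 30 + 24 − 20 = 34.00.

34.00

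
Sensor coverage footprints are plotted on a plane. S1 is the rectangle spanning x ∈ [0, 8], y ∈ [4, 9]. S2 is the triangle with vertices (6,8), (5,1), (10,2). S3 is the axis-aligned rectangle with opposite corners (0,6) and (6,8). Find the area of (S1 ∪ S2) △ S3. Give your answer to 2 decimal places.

|S1 ∪ S2| = 50.8571.
|(S1 ∪ S2) ∩ S3| = 12.
|(S1 ∪ S2) △ S3| = 50.8571 + 12 − 24 = 38.86.

38.86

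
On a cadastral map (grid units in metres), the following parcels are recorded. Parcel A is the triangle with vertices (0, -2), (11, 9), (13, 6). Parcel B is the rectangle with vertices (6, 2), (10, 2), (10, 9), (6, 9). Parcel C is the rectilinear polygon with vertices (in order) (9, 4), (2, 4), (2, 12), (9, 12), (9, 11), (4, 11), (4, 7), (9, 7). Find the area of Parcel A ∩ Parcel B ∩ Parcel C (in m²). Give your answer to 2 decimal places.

4.50

The intersection is the polygon with vertices (9,7), (9,4), (6,4).
By the shoelace formula its area is 4.50.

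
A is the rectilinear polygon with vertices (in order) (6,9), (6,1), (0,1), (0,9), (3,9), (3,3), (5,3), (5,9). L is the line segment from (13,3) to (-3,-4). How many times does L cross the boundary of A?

0

The segment lies entirely outside A and never meets its boundary.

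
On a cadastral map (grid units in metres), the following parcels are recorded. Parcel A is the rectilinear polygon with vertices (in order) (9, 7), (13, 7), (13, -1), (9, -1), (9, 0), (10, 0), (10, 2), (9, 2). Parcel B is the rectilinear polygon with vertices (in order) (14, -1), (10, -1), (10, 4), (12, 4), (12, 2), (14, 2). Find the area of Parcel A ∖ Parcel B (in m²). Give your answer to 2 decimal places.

|Parcel A| = 30, |Parcel A∩Parcel B| = 13.
|Parcel A ∖ Parcel B| = |Parcel A| − |Parcel A∩Parcel B| = 30 − 13 = 17.00.

17.00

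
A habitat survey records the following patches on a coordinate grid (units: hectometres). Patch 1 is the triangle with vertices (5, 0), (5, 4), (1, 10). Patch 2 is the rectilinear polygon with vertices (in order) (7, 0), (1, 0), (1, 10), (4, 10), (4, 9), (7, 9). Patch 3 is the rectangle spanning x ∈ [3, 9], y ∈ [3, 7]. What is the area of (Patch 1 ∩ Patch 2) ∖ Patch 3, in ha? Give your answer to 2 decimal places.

3.80

|Patch 1 ∩ Patch 2| = 8.
|(Patch 1 ∩ Patch 2) ∩ Patch 3| = 4.2.
|(Patch 1 ∩ Patch 2) ∖ Patch 3| = 8 − 4.2 = 3.80.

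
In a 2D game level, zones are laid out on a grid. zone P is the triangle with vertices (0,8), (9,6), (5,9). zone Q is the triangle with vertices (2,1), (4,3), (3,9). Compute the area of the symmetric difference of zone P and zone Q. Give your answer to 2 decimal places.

|zone P| = 9.5, |zone Q| = 7, |zone P∩zone Q| = 0.3861.
|zone P △ zone Q| = |zone P| + |zone Q| − 2·|zone P∩zone Q| = 9.5 + 7 − 0.7723 = 15.73.

15.73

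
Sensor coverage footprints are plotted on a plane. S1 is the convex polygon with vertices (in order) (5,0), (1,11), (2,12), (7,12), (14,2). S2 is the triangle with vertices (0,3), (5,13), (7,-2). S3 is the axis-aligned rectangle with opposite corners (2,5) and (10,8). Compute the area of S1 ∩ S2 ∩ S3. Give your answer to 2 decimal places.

The intersection is the polygon with vertices (2.5,8), (5.667,8), (6.067,5), (3.182,5), (2.263,7.526).
By the shoelace formula its area is 9.59.

9.59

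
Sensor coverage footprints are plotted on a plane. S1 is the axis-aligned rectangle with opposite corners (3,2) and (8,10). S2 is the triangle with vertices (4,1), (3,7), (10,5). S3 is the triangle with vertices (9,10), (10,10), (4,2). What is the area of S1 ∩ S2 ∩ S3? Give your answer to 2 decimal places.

0.97

The intersection is the polygon with vertices (6.912,5.882), (4,2), (6.5,6).
By the shoelace formula its area is 0.97.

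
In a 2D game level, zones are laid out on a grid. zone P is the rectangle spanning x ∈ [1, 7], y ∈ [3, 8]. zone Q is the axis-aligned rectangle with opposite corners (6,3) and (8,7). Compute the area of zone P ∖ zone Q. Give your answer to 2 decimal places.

26.00

|zone P∩zone Q|: x∈[6,7], y∈[3,7] → 1·4 = 4.
|zone P| = 30.
|zone P ∖ zone Q| = |zone P| − |zone P∩zone Q| = 30 − 4 = 26.00.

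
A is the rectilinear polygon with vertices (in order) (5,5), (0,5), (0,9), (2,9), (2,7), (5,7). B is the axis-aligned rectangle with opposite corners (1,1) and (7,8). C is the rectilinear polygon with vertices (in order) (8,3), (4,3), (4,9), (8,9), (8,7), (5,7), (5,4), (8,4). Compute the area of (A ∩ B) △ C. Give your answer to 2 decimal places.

|A ∩ B| = 9.
|(A ∩ B) ∩ C| = 2.
|(A ∩ B) △ C| = 9 + 15 − 4 = 20.00.

20.00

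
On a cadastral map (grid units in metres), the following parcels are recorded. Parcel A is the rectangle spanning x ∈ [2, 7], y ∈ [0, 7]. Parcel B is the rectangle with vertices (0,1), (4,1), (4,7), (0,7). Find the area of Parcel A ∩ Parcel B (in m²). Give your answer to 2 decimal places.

12.00

|Parcel A∩Parcel B|: x∈[2,4], y∈[1,7] → 2·6 = 12.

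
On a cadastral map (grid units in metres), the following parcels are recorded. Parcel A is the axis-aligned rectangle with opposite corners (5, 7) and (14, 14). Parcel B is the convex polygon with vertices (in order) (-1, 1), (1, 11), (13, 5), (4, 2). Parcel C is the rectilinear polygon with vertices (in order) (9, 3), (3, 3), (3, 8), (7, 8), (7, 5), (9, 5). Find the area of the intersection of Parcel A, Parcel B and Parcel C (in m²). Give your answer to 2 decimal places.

The intersection is the polygon with vertices (5,8), (7,8), (7,7), (5,7).
By the shoelace formula its area is 2.00.

2.00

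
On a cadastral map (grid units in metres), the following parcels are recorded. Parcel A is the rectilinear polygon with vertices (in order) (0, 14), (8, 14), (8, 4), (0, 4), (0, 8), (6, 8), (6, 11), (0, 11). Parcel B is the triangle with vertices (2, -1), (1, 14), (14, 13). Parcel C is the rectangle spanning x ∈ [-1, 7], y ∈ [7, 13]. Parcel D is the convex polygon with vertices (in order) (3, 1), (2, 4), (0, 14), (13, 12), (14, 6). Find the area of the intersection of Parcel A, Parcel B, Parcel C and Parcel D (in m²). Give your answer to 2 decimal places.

20.28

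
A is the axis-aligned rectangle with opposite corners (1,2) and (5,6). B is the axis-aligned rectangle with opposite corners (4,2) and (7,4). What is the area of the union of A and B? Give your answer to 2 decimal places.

20.00

By inclusion–exclusion:
Individual areas: |A| = 16, |B| = 6.
|A∩B|: x∈[4,5], y∈[2,4] → 1·2 = 2.
|A ∪ B| = 22 − 2 = 20.00.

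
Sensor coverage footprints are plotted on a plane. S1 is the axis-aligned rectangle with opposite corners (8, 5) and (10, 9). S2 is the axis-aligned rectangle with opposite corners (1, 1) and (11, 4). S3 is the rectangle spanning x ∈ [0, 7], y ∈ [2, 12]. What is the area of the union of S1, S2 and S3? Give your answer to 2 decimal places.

96.00

By inclusion–exclusion:
Individual areas: |S1| = 8, |S2| = 30, |S3| = 70.
|S1∩S2| = 0 (no overlap).
|S1∩S3| = 0 (no overlap).
|S2∩S3|: x∈[1,7], y∈[2,4] → 6·2 = 12.
|S1∩S2∩S3| = 0.
|S1 ∪ S2 ∪ S3| = 108 − 12 + 0 = 96.00.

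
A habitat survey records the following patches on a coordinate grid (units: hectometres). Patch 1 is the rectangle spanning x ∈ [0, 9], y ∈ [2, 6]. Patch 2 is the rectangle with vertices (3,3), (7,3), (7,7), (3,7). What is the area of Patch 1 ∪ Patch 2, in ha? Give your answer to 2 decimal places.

40.00

By inclusion–exclusion:
Individual areas: |Patch 1| = 36, |Patch 2| = 16.
|Patch 1∩Patch 2|: x∈[3,7], y∈[3,6] → 4·3 = 12.
|Patch 1 ∪ Patch 2| = 52 − 12 = 40.00.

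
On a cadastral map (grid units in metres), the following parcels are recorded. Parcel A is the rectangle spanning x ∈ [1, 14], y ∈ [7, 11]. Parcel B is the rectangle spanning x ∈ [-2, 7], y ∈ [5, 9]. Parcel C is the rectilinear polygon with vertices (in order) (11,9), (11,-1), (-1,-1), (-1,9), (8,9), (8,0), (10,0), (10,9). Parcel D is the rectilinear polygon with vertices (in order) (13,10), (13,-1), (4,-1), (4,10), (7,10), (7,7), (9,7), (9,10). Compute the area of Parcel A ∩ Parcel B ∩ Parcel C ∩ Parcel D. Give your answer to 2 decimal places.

6.00

The intersection is the polygon with vertices (7,9), (7,7), (4,7), (4,9).
By the shoelace formula its area is 6.00.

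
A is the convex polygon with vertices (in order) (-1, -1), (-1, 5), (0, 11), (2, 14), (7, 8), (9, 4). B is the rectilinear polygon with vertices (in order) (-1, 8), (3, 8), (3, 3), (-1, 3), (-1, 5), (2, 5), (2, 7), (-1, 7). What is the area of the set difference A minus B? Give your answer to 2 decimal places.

|A| = 85, |A∩B| = 13.5833.
|A ∖ B| = |A| − |A∩B| = 85 − 13.5833 = 71.42.

71.42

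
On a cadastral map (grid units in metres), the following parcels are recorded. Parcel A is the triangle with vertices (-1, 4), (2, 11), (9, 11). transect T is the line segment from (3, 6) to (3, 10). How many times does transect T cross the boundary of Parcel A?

1

The segment meets the boundary at (3,6.8).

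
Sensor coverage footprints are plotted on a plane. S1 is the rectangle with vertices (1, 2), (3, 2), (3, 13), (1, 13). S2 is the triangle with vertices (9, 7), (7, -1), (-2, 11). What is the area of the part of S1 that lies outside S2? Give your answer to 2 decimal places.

|S1| = 22, |S1∩S2| = 7.7576.
|S1 ∖ S2| = |S1| − |S1∩S2| = 22 − 7.7576 = 14.24.

14.24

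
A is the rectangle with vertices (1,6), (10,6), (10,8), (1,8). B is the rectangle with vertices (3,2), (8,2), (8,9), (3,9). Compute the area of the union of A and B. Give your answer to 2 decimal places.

43.00

By inclusion–exclusion:
Individual areas: |A| = 18, |B| = 35.
|A∩B|: x∈[3,8], y∈[6,8] → 5·2 = 10.
|A ∪ B| = 53 − 10 = 43.00.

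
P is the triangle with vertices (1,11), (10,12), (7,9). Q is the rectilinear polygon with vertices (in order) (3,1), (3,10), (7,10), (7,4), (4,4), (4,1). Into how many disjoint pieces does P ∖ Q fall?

1

P ∖ Q is a single connected region.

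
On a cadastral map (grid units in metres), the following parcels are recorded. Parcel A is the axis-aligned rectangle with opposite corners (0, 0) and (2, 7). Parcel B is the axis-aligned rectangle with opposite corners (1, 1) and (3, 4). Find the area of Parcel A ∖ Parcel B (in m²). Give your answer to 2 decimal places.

11.00

|Parcel A∩Parcel B|: x∈[1,2], y∈[1,4] → 1·3 = 3.
|Parcel A| = 14.
|Parcel A ∖ Parcel B| = |Parcel A| − |Parcel A∩Parcel B| = 14 − 3 = 11.00.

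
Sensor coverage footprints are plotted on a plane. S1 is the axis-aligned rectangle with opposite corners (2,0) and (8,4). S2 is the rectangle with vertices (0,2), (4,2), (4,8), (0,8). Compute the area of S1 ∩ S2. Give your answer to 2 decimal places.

4.00

|S1∩S2|: x∈[2,4], y∈[2,4] → 2·2 = 4.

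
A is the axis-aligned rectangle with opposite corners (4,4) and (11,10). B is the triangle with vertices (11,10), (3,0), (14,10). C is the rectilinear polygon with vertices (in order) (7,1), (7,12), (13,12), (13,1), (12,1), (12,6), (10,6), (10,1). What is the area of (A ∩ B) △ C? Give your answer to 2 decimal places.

|A ∩ B| = 8.5091.
|(A ∩ B) ∩ C| = 8.1091.
|(A ∩ B) △ C| = 8.5091 + 56 − 16.2182 = 48.29.

48.29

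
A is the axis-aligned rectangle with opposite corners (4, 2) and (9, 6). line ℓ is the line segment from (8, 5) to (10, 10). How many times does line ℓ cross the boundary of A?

1

The segment meets the boundary at (8.4,6).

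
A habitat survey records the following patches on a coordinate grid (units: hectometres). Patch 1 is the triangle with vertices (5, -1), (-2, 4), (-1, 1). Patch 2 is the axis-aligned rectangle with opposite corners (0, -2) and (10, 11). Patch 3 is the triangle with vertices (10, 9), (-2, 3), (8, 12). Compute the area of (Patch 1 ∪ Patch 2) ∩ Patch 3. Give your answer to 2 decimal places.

22.40

|Patch 1 ∪ Patch 2| = 133.2381.
|(Patch 1 ∪ Patch 2) ∩ Patch 3| = 22.40.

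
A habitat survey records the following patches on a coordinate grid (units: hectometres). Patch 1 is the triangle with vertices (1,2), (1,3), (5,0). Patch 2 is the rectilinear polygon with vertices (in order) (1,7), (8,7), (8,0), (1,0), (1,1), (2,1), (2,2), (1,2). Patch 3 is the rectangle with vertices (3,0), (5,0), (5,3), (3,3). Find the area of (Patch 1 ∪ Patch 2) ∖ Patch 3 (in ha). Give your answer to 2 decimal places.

42.25

|Patch 1 ∪ Patch 2| = 48.25.
|(Patch 1 ∪ Patch 2) ∩ Patch 3| = 6.
|(Patch 1 ∪ Patch 2) ∖ Patch 3| = 48.25 − 6 = 42.25.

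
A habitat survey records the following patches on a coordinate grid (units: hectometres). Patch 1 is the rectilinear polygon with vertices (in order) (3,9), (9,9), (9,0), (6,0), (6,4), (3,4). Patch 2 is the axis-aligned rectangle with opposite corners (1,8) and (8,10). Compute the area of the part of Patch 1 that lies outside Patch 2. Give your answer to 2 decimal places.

37.00

|Patch 1| = 42, |Patch 1∩Patch 2| = 5.
|Patch 1 ∖ Patch 2| = |Patch 1| − |Patch 1∩Patch 2| = 42 − 5 = 37.00.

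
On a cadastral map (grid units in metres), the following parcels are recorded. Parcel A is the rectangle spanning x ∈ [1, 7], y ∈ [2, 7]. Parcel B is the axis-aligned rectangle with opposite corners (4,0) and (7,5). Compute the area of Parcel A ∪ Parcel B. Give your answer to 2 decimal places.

36.00

By inclusion–exclusion:
Individual areas: |Parcel A| = 30, |Parcel B| = 15.
|Parcel A∩Parcel B|: x∈[4,7], y∈[2,5] → 3·3 = 9.
|Parcel A ∪ Parcel B| = 45 − 9 = 36.00.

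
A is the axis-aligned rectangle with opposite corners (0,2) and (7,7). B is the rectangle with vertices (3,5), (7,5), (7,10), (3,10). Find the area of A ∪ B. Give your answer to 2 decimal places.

By inclusion–exclusion:
Individual areas: |A| = 35, |B| = 20.
|A∩B|: x∈[3,7], y∈[5,7] → 4·2 = 8.
|A ∪ B| = 55 − 8 = 47.00.

47.00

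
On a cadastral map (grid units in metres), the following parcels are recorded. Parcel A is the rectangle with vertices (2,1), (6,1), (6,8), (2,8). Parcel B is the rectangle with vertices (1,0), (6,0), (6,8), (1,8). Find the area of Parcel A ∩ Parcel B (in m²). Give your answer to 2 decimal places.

28.00

|Parcel A∩Parcel B|: x∈[2,6], y∈[1,8] → 4·7 = 28.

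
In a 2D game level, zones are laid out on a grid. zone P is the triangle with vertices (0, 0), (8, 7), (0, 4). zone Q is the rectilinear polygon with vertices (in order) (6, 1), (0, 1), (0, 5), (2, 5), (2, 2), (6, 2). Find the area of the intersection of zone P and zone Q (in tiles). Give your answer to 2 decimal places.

6.46

The intersection is the polygon with vertices (1.143,1), (0,1), (0,4), (2,4.75), (2,2), (2.286,2).
By the shoelace formula its area is 6.46.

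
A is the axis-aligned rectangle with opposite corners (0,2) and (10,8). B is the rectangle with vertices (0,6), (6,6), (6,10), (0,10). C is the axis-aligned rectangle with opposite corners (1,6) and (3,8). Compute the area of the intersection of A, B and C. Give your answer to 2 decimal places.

The intersection is the polygon with vertices (1,6), (1,8), (3,8), (3,6).
By the shoelace formula its area is 4.00.

4.00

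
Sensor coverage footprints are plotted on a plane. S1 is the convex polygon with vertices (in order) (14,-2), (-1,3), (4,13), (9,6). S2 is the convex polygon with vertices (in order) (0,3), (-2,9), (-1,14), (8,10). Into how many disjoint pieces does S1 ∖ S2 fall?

S1 ∖ S2 splits into 2 disjoint pieces (area 63.3143, area 1.0872).

2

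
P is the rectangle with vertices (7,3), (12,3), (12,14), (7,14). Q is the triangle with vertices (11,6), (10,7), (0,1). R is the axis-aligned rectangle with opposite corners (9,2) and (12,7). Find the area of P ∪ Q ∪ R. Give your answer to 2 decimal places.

By inclusion–exclusion:
Individual areas: |P| = 55, |Q| = 8, |R| = 15.
|P∩Q| = 4.4364.
|P∩R|: x∈[9,12], y∈[3,7] → 3·4 = 12.
|Q∩R| = 2.1091.
|P∩Q∩R| = 2.1091.
|P ∪ Q ∪ R| = 78 − 18.5455 + 2.1091 = 61.56.

61.56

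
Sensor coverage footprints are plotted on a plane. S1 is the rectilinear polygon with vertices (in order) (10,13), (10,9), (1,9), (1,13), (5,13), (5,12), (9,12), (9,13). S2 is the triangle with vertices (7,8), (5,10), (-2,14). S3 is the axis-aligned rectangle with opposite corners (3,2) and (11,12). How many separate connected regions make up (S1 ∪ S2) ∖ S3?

(S1 ∪ S2) ∖ S3 splits into 2 disjoint pieces (area 10.4286, area 1).

2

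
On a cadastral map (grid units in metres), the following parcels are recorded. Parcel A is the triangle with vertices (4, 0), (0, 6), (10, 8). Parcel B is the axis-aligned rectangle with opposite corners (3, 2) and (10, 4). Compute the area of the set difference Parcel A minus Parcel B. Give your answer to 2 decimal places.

27.50

|Parcel A| = 34, |Parcel A∩Parcel B| = 6.5.
|Parcel A ∖ Parcel B| = |Parcel A| − |Parcel A∩Parcel B| = 34 − 6.5 = 27.50.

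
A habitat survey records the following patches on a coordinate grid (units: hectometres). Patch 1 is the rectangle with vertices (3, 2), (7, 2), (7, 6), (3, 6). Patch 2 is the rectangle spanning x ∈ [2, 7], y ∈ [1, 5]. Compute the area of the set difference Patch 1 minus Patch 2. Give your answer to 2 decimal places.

|Patch 1∩Patch 2|: x∈[3,7], y∈[2,5] → 4·3 = 12.
|Patch 1| = 16.
|Patch 1 ∖ Patch 2| = |Patch 1| − |Patch 1∩Patch 2| = 16 − 12 = 4.00.

4.00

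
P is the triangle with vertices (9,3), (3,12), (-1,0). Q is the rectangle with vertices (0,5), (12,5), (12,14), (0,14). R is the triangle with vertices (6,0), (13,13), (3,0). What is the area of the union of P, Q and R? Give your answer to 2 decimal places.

By inclusion–exclusion:
Individual areas: |P| = 54, |Q| = 108, |R| = 19.5.
|P∩Q| = 24.5.
|P∩R| = 6.2673.
|Q∩R| = 7.106.
|P∩Q∩R| = 0.2344.
|P ∪ Q ∪ R| = 181.5 − 37.8734 + 0.2344 = 143.86.

143.86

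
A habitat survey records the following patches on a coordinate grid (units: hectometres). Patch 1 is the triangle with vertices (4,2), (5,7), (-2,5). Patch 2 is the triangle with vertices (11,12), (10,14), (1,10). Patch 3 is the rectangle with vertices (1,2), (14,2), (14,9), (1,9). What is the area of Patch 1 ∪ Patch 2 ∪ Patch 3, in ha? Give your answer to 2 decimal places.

By inclusion–exclusion:
Individual areas: |Patch 1| = 16.5, |Patch 2| = 11, |Patch 3| = 91.
|Patch 1∩Patch 2| = 0.
|Patch 1∩Patch 3| = 12.9643.
|Patch 2∩Patch 3| = 0.
|Patch 1∩Patch 2∩Patch 3| = 0.
|Patch 1 ∪ Patch 2 ∪ Patch 3| = 118.5 − 12.9643 + 0 = 105.54.

105.54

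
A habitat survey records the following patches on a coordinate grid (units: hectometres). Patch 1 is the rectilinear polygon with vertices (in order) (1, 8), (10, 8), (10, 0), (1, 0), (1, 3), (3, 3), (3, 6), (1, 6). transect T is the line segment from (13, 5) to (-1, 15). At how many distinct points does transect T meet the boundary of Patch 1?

The segment meets the boundary at (8.8,8), (10,7.143).

2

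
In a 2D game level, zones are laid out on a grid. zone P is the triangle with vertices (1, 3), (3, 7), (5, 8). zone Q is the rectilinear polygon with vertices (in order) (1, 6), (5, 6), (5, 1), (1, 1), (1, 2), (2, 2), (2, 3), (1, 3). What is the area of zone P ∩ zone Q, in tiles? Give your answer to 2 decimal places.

The intersection is the polygon with vertices (2.5,6), (3.4,6), (1,3).
By the shoelace formula its area is 1.35.

1.35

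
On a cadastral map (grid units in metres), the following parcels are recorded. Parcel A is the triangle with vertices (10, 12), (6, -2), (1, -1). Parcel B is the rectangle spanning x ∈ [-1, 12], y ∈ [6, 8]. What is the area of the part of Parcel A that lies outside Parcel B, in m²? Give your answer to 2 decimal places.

32.93

|Parcel A| = 37, |Parcel A∩Parcel B| = 4.0659.
|Parcel A ∖ Parcel B| = |Parcel A| − |Parcel A∩Parcel B| = 37 − 4.0659 = 32.93.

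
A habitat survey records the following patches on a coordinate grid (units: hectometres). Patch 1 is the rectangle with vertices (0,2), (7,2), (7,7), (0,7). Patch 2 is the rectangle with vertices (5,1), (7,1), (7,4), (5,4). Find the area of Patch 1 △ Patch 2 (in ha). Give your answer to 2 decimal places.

33.00

|Patch 1∩Patch 2|: x∈[5,7], y∈[2,4] → 2·2 = 4.
|Patch 1 △ Patch 2| = |Patch 1| + |Patch 2| − 2·|Patch 1∩Patch 2| = 35 + 6 − 8 = 33.00.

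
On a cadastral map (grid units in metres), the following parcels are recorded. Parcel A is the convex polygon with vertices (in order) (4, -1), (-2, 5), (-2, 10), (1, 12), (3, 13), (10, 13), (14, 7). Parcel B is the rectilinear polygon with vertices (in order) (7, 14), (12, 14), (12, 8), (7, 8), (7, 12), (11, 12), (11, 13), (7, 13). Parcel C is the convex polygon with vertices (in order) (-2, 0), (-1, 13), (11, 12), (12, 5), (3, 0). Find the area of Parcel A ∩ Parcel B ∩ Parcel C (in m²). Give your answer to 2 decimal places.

The intersection is the polygon with vertices (7,8), (7,12), (10.667,12), (11.091,11.364), (11.571,8).
By the shoelace formula its area is 17.04.

17.04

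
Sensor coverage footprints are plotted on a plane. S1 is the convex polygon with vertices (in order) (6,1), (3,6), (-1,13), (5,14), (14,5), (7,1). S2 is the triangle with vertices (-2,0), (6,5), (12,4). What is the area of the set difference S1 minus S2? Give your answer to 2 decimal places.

|S1| = 96, |S1∩S2| = 11.2104.
|S1 ∖ S2| = |S1| − |S1∩S2| = 96 − 11.2104 = 84.79.

84.79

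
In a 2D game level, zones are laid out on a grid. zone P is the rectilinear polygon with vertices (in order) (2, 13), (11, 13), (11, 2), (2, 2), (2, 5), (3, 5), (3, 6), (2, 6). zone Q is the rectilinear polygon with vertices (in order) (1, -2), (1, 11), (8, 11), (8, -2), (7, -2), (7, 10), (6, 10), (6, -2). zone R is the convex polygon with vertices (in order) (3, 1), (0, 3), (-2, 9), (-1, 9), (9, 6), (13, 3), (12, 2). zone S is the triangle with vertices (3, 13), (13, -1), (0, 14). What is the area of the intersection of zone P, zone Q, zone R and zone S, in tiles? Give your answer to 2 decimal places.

1.06

The intersection is the polygon with vertices (7.727,6.382), (8,6), (8,4.769), (7,5.923), (7,6.6).
By the shoelace formula its area is 1.06.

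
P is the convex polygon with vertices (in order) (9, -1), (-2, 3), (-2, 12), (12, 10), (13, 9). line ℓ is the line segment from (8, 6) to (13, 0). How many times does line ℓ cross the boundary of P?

1

The segment meets the boundary at (10.568,2.919).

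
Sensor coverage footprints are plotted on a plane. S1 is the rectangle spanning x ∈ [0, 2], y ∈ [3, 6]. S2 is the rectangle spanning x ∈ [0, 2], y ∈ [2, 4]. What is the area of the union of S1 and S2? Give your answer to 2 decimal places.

8.00

By inclusion–exclusion:
Individual areas: |S1| = 6, |S2| = 4.
|S1∩S2|: x∈[0,2], y∈[3,4] → 2·1 = 2.
|S1 ∪ S2| = 10 − 2 = 8.00.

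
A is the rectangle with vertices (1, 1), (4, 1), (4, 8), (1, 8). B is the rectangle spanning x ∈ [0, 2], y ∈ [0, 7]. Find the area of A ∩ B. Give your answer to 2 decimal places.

6.00

|A∩B|: x∈[1,2], y∈[1,7] → 1·6 = 6.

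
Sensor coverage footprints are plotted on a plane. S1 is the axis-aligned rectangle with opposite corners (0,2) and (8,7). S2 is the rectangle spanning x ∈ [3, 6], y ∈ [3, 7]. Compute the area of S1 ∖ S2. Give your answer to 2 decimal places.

|S1∩S2|: x∈[3,6], y∈[3,7] → 3·4 = 12.
|S1| = 40.
|S1 ∖ S2| = |S1| − |S1∩S2| = 40 − 12 = 28.00.

28.00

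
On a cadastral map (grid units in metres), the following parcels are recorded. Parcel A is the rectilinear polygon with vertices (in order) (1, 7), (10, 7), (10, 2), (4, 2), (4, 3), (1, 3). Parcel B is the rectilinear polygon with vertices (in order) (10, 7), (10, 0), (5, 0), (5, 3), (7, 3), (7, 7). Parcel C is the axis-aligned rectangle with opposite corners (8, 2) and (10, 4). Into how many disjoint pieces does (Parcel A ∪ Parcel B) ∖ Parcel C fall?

(Parcel A ∪ Parcel B) ∖ Parcel C is a single connected region.

1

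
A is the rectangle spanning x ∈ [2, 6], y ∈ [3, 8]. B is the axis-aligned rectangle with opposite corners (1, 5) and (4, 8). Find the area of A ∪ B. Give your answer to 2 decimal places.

23.00

By inclusion–exclusion:
Individual areas: |A| = 20, |B| = 9.
|A∩B|: x∈[2,4], y∈[5,8] → 2·3 = 6.
|A ∪ B| = 29 − 6 = 23.00.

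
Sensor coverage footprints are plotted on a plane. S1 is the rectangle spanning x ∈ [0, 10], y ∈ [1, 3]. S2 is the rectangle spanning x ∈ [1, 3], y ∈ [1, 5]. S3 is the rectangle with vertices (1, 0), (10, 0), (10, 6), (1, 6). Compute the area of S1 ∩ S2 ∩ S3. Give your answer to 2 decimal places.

4.00

The intersection is the polygon with vertices (3,1), (1,1), (1,3), (3,3).
By the shoelace formula its area is 4.00.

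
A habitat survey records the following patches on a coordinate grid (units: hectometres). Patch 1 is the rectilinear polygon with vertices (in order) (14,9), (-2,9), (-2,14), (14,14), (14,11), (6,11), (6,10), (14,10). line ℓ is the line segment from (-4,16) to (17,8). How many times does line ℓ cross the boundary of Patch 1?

The segment meets the boundary at (11.75,10), (9.125,11), (14,9.143), (1.25,14).

4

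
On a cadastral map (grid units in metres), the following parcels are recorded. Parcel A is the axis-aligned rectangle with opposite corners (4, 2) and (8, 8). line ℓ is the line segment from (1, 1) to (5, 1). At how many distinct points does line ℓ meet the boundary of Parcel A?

The segment lies entirely outside Parcel A and never meets its boundary.

0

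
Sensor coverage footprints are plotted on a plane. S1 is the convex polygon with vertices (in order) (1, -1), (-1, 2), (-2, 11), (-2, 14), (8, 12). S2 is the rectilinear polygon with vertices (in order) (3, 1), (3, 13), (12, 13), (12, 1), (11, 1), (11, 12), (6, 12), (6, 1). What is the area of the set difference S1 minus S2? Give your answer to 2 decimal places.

|S1| = 84, |S1∩S2| = 22.
|S1 ∖ S2| = |S1| − |S1∩S2| = 84 − 22 = 62.00.

62.00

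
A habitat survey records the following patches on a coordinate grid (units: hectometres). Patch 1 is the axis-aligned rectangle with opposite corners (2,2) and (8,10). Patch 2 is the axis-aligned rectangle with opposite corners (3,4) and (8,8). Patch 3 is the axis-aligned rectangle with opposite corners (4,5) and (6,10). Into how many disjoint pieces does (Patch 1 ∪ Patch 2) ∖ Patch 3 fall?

1

(Patch 1 ∪ Patch 2) ∖ Patch 3 is a single connected region.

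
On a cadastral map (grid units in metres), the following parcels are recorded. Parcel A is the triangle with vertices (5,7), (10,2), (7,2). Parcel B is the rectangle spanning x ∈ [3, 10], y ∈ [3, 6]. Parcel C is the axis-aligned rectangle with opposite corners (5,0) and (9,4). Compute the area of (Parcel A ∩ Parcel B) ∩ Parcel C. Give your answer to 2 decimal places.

The region (Parcel A ∩ Parcel B) ∩ Parcel C is the polygon with vertices (6.6,3), (6.2,4), (8,4), (9,3).
By the shoelace formula its area is 2.10.

2.10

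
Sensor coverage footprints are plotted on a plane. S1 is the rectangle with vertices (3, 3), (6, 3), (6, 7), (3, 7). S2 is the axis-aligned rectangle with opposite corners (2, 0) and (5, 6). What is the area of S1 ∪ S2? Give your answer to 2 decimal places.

24.00

By inclusion–exclusion:
Individual areas: |S1| = 12, |S2| = 18.
|S1∩S2|: x∈[3,5], y∈[3,6] → 2·3 = 6.
|S1 ∪ S2| = 30 − 6 = 24.00.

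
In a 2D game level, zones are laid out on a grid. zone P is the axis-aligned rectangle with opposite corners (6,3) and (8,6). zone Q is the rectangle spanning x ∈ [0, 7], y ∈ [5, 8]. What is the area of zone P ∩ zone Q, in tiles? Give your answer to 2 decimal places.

1.00

|zone P∩zone Q|: x∈[6,7], y∈[5,6] → 1·1 = 1.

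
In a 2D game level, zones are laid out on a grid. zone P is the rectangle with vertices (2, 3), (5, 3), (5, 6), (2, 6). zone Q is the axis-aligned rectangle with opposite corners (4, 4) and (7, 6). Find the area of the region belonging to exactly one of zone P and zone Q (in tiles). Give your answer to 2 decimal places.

11.00

|zone P∩zone Q|: x∈[4,5], y∈[4,6] → 1·2 = 2.
|zone P △ zone Q| = |zone P| + |zone Q| − 2·|zone P∩zone Q| = 9 + 6 − 4 = 11.00.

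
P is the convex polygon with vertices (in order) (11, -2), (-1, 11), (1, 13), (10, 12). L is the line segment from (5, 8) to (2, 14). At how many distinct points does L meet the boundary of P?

The segment meets the boundary at (2.588,12.824).

1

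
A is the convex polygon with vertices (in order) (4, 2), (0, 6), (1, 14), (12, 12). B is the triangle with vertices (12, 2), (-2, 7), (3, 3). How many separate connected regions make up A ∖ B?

A ∖ B splits into 2 disjoint pieces (area 0.7347, area 72.1795).

2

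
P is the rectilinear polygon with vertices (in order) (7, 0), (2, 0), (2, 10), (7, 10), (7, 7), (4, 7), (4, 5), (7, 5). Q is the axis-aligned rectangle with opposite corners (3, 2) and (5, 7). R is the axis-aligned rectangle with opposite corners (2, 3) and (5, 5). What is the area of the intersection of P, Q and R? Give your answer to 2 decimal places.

4.00

The intersection is the polygon with vertices (5,5), (5,3), (3,3), (3,5), (4,5).
By the shoelace formula its area is 4.00.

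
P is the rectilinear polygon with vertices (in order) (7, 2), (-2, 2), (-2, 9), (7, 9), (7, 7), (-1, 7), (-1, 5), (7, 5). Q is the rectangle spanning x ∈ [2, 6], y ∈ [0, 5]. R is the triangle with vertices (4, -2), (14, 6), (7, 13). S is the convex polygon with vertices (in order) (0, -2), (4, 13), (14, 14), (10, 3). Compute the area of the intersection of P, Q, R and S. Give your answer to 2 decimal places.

The intersection is the polygon with vertices (6,2), (4.8,2), (5.4,5), (6,5).
By the shoelace formula its area is 2.70.

2.70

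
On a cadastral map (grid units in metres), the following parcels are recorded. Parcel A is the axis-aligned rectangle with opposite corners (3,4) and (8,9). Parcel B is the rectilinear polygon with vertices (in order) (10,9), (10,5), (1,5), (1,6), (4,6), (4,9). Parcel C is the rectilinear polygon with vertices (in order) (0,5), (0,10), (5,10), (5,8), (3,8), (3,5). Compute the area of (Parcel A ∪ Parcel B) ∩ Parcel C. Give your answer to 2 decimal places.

|Parcel A ∪ Parcel B| = 35.
|(Parcel A ∪ Parcel B) ∩ Parcel C| = 4.00.

4.00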